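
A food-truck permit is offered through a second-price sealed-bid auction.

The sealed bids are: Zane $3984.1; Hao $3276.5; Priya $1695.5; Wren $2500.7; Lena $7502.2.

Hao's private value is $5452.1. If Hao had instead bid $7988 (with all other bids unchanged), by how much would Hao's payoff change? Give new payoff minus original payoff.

−$2050.1

The highest bid among the other bidders is $7502.2; Hao's bid doesn't change that.
Original bid $3276.5: Hao is not highest (top rival bid is $7502.2); payoff $0.
Alternative bid $7988: Hao is highest, pays the top rival bid $7502.2; payoff $5452.1 − $7502.2 = −$2050.1.
Change in payoff = −$2050.1 − ($0) = −$2050.1.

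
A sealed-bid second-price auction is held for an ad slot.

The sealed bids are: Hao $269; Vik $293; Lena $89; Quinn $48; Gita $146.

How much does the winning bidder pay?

Highest bid: Vik at $293, so Vik wins.
Second-highest bid: Hao at $269 — that is the price the winner pays.

$269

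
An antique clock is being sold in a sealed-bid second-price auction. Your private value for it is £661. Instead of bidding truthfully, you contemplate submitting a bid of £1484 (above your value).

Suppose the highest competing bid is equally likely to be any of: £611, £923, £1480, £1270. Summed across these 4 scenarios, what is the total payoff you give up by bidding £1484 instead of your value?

£1690

The deviation costs you only when the competing bid falls strictly between £661 and £1484; elsewhere both bids give the same outcome.
£611: outcomes coincide → loss £0.
£923: truthful payoff £0, deviation payoff −£262 → loss £262.
£1480: truthful payoff £0, deviation payoff −£819 → loss £819.
£1270: truthful payoff £0, deviation payoff −£609 → loss £609.
Total loss = £262 + £819 + £609 = £1690.
Because the price is fixed by the runner-up's bid, deviating from your value can only change a good outcome into a bad one — never the reverse.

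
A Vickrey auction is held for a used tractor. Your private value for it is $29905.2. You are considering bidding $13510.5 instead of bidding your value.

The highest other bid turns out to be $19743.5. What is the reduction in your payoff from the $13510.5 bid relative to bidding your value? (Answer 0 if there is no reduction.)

Bidding your value $29905.2: you win (since $29905.2 > $19743.5) and pay $19743.5. Payoff $10161.7.
Bidding $13510.5: you lose. Payoff $0.
The competing bid $19743.5 lies between your shaded bid and your value, so underbidding forfeits an item you could have won at a profitable price.
Loss from deviating = $10161.7 − ($0) = $10161.7.

$10161.7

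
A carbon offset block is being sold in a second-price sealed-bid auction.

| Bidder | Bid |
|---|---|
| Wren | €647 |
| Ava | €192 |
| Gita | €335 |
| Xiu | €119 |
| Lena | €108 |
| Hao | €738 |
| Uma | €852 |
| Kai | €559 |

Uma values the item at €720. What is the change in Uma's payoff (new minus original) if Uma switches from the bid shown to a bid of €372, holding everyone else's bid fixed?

€18

The highest bid among the other bidders is €738; Uma's bid doesn't change that.
Original bid €852: Uma is highest, pays the top rival bid €738; payoff €720 − €738 = −€18.
Alternative bid €372: Uma is not highest (top rival bid is €738); payoff €0.
Change in payoff = €0 − (−€18) = €18.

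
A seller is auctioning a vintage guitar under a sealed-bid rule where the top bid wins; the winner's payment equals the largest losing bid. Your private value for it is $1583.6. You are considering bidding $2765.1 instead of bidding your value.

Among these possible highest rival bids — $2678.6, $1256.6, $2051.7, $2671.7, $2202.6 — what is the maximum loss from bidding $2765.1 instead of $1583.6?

$1095

$2678.6: truthful gives $0, deviation gives −$1095 → loss $1095.
$1256.6: same outcome either way → loss $0.
$2051.7: truthful gives $0, deviation gives −$468.1 → loss $468.1.
$2671.7: truthful gives $0, deviation gives −$1088.1 → loss $1088.1.
$2202.6: truthful gives $0, deviation gives −$619 → loss $619.
Maximum loss: $1095.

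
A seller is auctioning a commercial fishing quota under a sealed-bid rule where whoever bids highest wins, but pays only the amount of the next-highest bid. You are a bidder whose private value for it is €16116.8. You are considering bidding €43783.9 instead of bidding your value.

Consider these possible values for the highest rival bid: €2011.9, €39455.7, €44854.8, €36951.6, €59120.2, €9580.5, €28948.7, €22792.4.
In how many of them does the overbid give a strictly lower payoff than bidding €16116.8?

4

The deviation hurts exactly when the highest competing bid lies strictly between €16116.8 and €43783.9 — overbidding then wins at a price above your value.
€2011.9: below both → same outcome either way.
€39455.7: inside the interval → strictly worse (loss €23338.9).
€44854.8: above both → same outcome either way.
€36951.6: inside the interval → strictly worse (loss €20834.8).
€59120.2: above both → same outcome either way.
€9580.5: below both → same outcome either way.
€28948.7: inside the interval → strictly worse (loss €12831.9).
€22792.4: inside the interval → strictly worse (loss €6675.6).
Count: 4.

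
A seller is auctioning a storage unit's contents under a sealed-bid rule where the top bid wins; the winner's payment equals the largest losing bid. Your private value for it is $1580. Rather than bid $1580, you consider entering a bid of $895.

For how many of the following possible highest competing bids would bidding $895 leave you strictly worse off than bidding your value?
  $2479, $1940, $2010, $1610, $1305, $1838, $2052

1

The deviation hurts exactly when the highest competing bid lies strictly between $895 and $1580 — underbidding then forfeits a profitable win.
$2479: above both → same outcome either way.
$1940: above both → same outcome either way.
$2010: above both → same outcome either way.
$1610: above both → same outcome either way.
$1305: inside the interval → strictly worse (loss $275).
$1838: above both → same outcome either way.
$2052: above both → same outcome either way.
Count: 1.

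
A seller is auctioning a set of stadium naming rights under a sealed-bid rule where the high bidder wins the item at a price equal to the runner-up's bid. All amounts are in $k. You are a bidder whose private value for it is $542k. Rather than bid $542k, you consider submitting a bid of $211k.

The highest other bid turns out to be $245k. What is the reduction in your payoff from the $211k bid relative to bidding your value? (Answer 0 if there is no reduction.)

Bidding your value $542k: you win (since $542k > $245k) and pay $245k. Payoff $297k.
Bidding $211k: you lose. Payoff $0k.
The competing bid $245k lies between your shaded bid and your value, so underbidding forfeits an item you could have won at a profitable price.
Loss from deviating = $297k − ($0k) = $297k.

$297k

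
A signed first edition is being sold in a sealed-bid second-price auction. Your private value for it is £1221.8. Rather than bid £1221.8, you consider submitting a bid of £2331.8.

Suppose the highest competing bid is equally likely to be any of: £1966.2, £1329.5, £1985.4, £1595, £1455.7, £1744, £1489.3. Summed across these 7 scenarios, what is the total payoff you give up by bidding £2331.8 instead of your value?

The deviation costs you only when the competing bid falls strictly between £1221.8 and £2331.8; elsewhere both bids give the same outcome.
£1966.2: truthful payoff £0, deviation payoff −£744.4 → loss £744.4.
£1329.5: truthful payoff £0, deviation payoff −£107.7 → loss £107.7.
£1985.4: truthful payoff £0, deviation payoff −£763.6 → loss £763.6.
£1595: truthful payoff £0, deviation payoff −£373.2 → loss £373.2.
£1455.7: truthful payoff £0, deviation payoff −£233.9 → loss £233.9.
£1744: truthful payoff £0, deviation payoff −£522.2 → loss £522.2.
£1489.3: truthful payoff £0, deviation payoff −£267.5 → loss £267.5.
Total loss = £744.4 + £107.7 + £763.6 + £373.2 + £233.9 + £522.2 + £267.5 = £3012.5.
Because the price is fixed by the runner-up's bid, deviating from your value can only change a good outcome into a bad one — never the reverse.

£3012.5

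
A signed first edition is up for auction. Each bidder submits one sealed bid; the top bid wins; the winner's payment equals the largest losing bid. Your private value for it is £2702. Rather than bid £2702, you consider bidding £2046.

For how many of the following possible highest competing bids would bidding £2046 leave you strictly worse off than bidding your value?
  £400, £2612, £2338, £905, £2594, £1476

The deviation hurts exactly when the highest competing bid lies strictly between £2046 and £2702 — underbidding then forfeits a profitable win.
£400: below both → same outcome either way.
£2612: inside the interval → strictly worse (loss £90).
£2338: inside the interval → strictly worse (loss £364).
£905: below both → same outcome either way.
£2594: inside the interval → strictly worse (loss £108).
£1476: below both → same outcome either way.
Count: 3.

3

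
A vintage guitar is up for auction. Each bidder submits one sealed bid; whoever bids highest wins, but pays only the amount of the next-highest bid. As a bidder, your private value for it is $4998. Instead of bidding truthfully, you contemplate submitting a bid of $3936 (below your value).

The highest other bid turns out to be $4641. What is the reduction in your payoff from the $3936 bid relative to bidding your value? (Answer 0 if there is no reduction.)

Bidding your value $4998: you win (since $4998 > $4641) and pay $4641. Payoff $357.
Bidding $3936: you lose. Payoff $0.
The competing bid $4641 lies between your shaded bid and your value, so underbidding forfeits an item you could have won at a profitable price.
Loss from deviating = $357 − ($0) = $357.

$357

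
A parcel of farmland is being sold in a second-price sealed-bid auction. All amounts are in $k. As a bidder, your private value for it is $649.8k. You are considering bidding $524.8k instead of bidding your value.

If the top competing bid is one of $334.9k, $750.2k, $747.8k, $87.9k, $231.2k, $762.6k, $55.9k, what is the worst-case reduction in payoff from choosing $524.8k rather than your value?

$0k

$334.9k: same outcome either way → loss $0k.
$750.2k: same outcome either way → loss $0k.
$747.8k: same outcome either way → loss $0k.
$87.9k: same outcome either way → loss $0k.
$231.2k: same outcome either way → loss $0k.
$762.6k: same outcome either way → loss $0k.
$55.9k: same outcome either way → loss $0k.
Maximum loss: $0k.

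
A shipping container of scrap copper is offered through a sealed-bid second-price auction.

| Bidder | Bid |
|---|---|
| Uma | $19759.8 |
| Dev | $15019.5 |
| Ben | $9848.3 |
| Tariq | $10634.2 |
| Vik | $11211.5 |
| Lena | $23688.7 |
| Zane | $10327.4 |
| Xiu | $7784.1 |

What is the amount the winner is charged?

$19759.8

Highest bid: Lena at $23688.7, so Lena wins.
Second-highest bid: Uma at $19759.8 — that is the price the winner pays.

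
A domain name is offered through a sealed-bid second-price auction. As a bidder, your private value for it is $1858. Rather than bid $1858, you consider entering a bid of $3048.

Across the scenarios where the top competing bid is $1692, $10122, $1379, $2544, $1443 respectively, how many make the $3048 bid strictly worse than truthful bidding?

The deviation hurts exactly when the highest competing bid lies strictly between $1858 and $3048 — overbidding then wins at a price above your value.
$1692: below both → same outcome either way.
$10122: above both → same outcome either way.
$1379: below both → same outcome either way.
$2544: inside the interval → strictly worse (loss $686).
$1443: below both → same outcome either way.
Count: 1.

1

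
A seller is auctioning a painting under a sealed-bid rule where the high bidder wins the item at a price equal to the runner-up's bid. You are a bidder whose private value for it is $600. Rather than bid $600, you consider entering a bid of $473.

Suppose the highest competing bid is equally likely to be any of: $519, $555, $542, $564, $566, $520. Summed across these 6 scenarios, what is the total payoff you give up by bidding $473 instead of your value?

$334

The deviation costs you only when the competing bid falls strictly between $473 and $600; elsewhere both bids give the same outcome.
$519: truthful payoff $81, deviation payoff $0 → loss $81.
$555: truthful payoff $45, deviation payoff $0 → loss $45.
$542: truthful payoff $58, deviation payoff $0 → loss $58.
$564: truthful payoff $36, deviation payoff $0 → loss $36.
$566: truthful payoff $34, deviation payoff $0 → loss $34.
$520: truthful payoff $80, deviation payoff $0 → loss $80.
Total loss = $81 + $45 + $58 + $36 + $34 + $80 = $334.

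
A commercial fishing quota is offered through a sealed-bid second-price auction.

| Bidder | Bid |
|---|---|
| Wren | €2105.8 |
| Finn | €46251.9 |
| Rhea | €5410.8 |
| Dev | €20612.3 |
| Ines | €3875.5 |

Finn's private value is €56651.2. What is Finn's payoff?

€36038.9

Highest bid: Finn at €46251.9, so Finn wins.
Second-highest bid: Dev at €20612.3 — that is the price the winner pays.
Finn's payoff = value − price = €56651.2 − €20612.3 = €36038.9.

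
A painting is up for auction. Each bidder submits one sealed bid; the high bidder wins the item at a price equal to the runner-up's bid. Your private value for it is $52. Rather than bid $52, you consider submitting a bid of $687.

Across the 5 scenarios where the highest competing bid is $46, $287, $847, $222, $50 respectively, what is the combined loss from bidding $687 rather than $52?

$405

The deviation costs you only when the competing bid falls strictly between $52 and $687; elsewhere both bids give the same outcome.
$46: outcomes coincide → loss $0.
$287: truthful payoff $0, deviation payoff −$235 → loss $235.
$847: outcomes coincide → loss $0.
$222: truthful payoff $0, deviation payoff −$170 → loss $170.
$50: outcomes coincide → loss $0.
Total loss = $235 + $170 = $405.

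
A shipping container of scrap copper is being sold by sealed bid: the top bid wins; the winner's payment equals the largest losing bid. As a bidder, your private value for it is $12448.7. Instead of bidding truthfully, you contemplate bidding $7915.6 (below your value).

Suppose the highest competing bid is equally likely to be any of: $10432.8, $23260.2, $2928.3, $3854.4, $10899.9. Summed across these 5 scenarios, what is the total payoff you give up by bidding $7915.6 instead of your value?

$3564.7

The deviation costs you only when the competing bid falls strictly between $7915.6 and $12448.7; elsewhere both bids give the same outcome.
$10432.8: truthful payoff $2015.9, deviation payoff $0 → loss $2015.9.
$23260.2: outcomes coincide → loss $0.
$2928.3: outcomes coincide → loss $0.
$3854.4: outcomes coincide → loss $0.
$10899.9: truthful payoff $1548.8, deviation payoff $0 → loss $1548.8.
Total loss = $2015.9 + $1548.8 = $3564.7.
Because the price is fixed by the runner-up's bid, deviating from your value can only change a good outcome into a bad one — never the reverse.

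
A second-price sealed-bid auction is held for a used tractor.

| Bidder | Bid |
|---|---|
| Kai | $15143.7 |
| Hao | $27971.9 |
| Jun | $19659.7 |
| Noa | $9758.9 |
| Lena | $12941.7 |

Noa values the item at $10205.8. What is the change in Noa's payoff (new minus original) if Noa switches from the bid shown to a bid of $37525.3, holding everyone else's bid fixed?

−$17766.1

The highest bid among the other bidders is $27971.9; Noa's bid doesn't change that.
Original bid $9758.9: Noa is not highest (top rival bid is $27971.9); payoff $0.
Alternative bid $37525.3: Noa is highest, pays the top rival bid $27971.9; payoff $10205.8 − $27971.9 = −$17766.1.
Change in payoff = −$17766.1 − ($0) = −$17766.1.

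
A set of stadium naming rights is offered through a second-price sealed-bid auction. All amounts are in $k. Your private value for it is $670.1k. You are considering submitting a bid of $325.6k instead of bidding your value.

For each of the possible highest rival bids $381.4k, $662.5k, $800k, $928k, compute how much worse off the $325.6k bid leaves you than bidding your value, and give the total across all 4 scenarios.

$296.3k

The deviation costs you only when the competing bid falls strictly between $325.6k and $670.1k; elsewhere both bids give the same outcome.
$381.4k: truthful payoff $288.7k, deviation payoff $0k → loss $288.7k.
$662.5k: truthful payoff $7.6k, deviation payoff $0k → loss $7.6k.
$800k: outcomes coincide → loss $0k.
$928k: outcomes coincide → loss $0k.
Total loss = $288.7k + $7.6k = $296.3k.
Truthful bidding weakly dominates here: raising your bid can only win items priced above your value, and lowering it can only forfeit items priced below.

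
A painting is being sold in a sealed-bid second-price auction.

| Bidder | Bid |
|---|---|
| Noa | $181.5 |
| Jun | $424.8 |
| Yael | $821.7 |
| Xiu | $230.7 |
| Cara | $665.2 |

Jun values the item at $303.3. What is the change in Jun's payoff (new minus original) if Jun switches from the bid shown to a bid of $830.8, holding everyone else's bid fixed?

−$518.4

The highest bid among the other bidders is $821.7; Jun's bid doesn't change that.
Original bid $424.8: Jun is not highest (top rival bid is $821.7); payoff $0.
Alternative bid $830.8: Jun is highest, pays the top rival bid $821.7; payoff $303.3 − $821.7 = −$518.4.
Change in payoff = −$518.4 − ($0) = −$518.4.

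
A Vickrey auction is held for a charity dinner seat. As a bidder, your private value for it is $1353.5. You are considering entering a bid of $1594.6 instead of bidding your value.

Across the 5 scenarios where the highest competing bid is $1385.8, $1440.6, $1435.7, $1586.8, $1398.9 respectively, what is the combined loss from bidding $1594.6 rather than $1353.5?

The deviation costs you only when the competing bid falls strictly between $1353.5 and $1594.6; elsewhere both bids give the same outcome.
$1385.8: truthful payoff $0, deviation payoff −$32.3 → loss $32.3.
$1440.6: truthful payoff $0, deviation payoff −$87.1 → loss $87.1.
$1435.7: truthful payoff $0, deviation payoff −$82.2 → loss $82.2.
$1586.8: truthful payoff $0, deviation payoff −$233.3 → loss $233.3.
$1398.9: truthful payoff $0, deviation payoff −$45.4 → loss $45.4.
Total loss = $32.3 + $87.1 + $82.2 + $233.3 + $45.4 = $480.3.
Because the price is fixed by the runner-up's bid, deviating from your value can only change a good outcome into a bad one — never the reverse.

$480.3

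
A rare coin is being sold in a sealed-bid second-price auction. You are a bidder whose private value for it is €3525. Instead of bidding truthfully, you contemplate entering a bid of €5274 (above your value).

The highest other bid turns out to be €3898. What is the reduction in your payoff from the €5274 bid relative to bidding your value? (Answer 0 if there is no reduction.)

Bidding your value €3525: you lose (since €3525 < €3898). Payoff €0.
Bidding €5274: you win and pay €3898. Payoff €3525 − €3898 = −€373.
The competing bid €3898 lies between your value and your inflated bid, so overbidding wins an item priced above your value.
Loss from deviating = €0 − (−€373) = €373.

€373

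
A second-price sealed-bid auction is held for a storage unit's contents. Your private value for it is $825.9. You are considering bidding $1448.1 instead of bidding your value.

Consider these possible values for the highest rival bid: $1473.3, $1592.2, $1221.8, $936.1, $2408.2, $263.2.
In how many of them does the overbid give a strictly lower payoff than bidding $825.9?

The deviation hurts exactly when the highest competing bid lies strictly between $825.9 and $1448.1 — overbidding then wins at a price above your value.
$1473.3: above both → same outcome either way.
$1592.2: above both → same outcome either way.
$1221.8: inside the interval → strictly worse (loss $395.9).
$936.1: inside the interval → strictly worse (loss $110.2).
$2408.2: above both → same outcome either way.
$263.2: below both → same outcome either way.
Count: 2.

2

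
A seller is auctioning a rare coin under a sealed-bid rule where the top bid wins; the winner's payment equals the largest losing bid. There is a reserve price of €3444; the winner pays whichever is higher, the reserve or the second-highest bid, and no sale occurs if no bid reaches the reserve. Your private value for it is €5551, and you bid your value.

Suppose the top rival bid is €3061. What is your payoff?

Your bid €5551 is the highest and exceeds the reserve.
Price = max(second-highest bid, reserve) = max(€3061, €3444) = €3444.
Payoff = €5551 − €3444 = €2107.

€2107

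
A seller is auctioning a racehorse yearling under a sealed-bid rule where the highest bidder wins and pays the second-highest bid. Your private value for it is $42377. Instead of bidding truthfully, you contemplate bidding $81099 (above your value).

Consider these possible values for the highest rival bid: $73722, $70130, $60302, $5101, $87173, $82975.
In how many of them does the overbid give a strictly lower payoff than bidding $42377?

The deviation hurts exactly when the highest competing bid lies strictly between $42377 and $81099 — overbidding then wins at a price above your value.
$73722: inside the interval → strictly worse (loss $31345).
$70130: inside the interval → strictly worse (loss $27753).
$60302: inside the interval → strictly worse (loss $17925).
$5101: below both → same outcome either way.
$87173: above both → same outcome either way.
$82975: above both → same outcome either way.
Count: 3.

3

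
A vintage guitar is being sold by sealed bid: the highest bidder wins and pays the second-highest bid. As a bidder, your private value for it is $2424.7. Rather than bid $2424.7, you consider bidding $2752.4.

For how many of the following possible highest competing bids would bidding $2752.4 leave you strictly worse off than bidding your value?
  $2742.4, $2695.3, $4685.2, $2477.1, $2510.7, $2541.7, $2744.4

The deviation hurts exactly when the highest competing bid lies strictly between $2424.7 and $2752.4 — overbidding then wins at a price above your value.
$2742.4: inside the interval → strictly worse (loss $317.7).
$2695.3: inside the interval → strictly worse (loss $270.6).
$4685.2: above both → same outcome either way.
$2477.1: inside the interval → strictly worse (loss $52.4).
$2510.7: inside the interval → strictly worse (loss $86).
$2541.7: inside the interval → strictly worse (loss $117).
$2744.4: inside the interval → strictly worse (loss $319.7).
Count: 6.

6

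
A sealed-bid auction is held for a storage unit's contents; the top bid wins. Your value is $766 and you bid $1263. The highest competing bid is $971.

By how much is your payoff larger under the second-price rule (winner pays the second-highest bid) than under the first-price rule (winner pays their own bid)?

You have the highest bid, so you win under either rule.
Second-price: pay $971 → payoff −$205.
First-price: pay your own bid $1263 → payoff −$497.
Difference = −$205 − (−$497) = $292.

$292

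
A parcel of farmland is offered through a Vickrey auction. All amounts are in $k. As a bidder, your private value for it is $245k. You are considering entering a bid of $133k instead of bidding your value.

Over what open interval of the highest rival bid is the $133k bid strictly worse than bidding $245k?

If the competing bid is below $133k, both bids win at the same price — no difference.
If it is above $245k, both bids lose — no difference.
If it lies strictly between $133k and $245k, bidding your value wins at a price below your value (positive payoff) while bidding $133k loses (payoff 0).
So the deviation strictly hurts on the open interval ($133k, $245k).

($133k, $245k)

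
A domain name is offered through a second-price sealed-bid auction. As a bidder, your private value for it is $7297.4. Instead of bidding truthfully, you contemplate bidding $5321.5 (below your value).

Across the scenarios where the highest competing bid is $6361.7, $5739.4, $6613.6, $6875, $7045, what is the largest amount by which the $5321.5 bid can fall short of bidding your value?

$1558

$6361.7: truthful gives $935.7, deviation gives $0 → loss $935.7.
$5739.4: truthful gives $1558, deviation gives $0 → loss $1558.
$6613.6: truthful gives $683.8, deviation gives $0 → loss $683.8.
$6875: truthful gives $422.4, deviation gives $0 → loss $422.4.
$7045: truthful gives $252.4, deviation gives $0 → loss $252.4.
Maximum loss: $1558.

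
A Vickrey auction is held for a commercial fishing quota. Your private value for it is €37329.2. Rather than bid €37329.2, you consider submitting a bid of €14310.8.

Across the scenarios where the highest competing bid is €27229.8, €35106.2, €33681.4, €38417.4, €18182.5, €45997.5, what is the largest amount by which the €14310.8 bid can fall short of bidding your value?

€19146.7

€27229.8: truthful gives €10099.4, deviation gives €0 → loss €10099.4.
€35106.2: truthful gives €2223, deviation gives €0 → loss €2223.
€33681.4: truthful gives €3647.8, deviation gives €0 → loss €3647.8.
€38417.4: same outcome either way → loss €0.
€18182.5: truthful gives €19146.7, deviation gives €0 → loss €19146.7.
€45997.5: same outcome either way → loss €0.
Maximum loss: €19146.7.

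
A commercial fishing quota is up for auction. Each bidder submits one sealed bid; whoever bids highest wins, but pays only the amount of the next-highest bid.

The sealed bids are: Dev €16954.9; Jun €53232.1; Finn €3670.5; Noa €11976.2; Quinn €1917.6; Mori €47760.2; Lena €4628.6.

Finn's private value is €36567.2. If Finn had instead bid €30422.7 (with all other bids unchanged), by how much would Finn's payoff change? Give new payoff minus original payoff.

The highest bid among the other bidders is €53232.1; Finn's bid doesn't change that.
Original bid €3670.5: Finn is not highest (top rival bid is €53232.1); payoff €0.
Alternative bid €30422.7: Finn is not highest (top rival bid is €53232.1); payoff €0.
Change in payoff = €0 − (€0) = €0.

€0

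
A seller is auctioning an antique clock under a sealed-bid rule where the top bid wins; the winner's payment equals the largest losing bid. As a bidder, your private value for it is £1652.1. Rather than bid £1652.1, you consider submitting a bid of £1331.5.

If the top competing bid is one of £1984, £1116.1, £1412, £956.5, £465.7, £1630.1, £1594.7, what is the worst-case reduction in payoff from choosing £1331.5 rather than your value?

£240.1

£1984: same outcome either way → loss £0.
£1116.1: same outcome either way → loss £0.
£1412: truthful gives £240.1, deviation gives £0 → loss £240.1.
£956.5: same outcome either way → loss £0.
£465.7: same outcome either way → loss £0.
£1630.1: truthful gives £22, deviation gives £0 → loss £22.
£1594.7: truthful gives £57.4, deviation gives £0 → loss £57.4.
Maximum loss: £240.1.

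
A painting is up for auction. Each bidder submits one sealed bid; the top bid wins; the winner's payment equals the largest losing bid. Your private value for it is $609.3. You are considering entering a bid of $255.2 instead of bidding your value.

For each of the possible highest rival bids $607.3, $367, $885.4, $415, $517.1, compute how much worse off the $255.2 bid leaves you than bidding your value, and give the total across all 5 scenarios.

The deviation costs you only when the competing bid falls strictly between $255.2 and $609.3; elsewhere both bids give the same outcome.
$607.3: truthful payoff $2, deviation payoff $0 → loss $2.
$367: truthful payoff $242.3, deviation payoff $0 → loss $242.3.
$885.4: outcomes coincide → loss $0.
$415: truthful payoff $194.3, deviation payoff $0 → loss $194.3.
$517.1: truthful payoff $92.2, deviation payoff $0 → loss $92.2.
Total loss = $2 + $242.3 + $194.3 + $92.2 = $530.8.
In a second-price auction your bid sets only whether you win, not what you pay, so bidding your true value is weakly dominant.

$530.8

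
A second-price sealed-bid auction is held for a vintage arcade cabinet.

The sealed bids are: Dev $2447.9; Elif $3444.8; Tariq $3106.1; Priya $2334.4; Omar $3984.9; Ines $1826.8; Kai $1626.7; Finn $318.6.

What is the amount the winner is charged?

Highest bid: Omar at $3984.9, so Omar wins.
Second-highest bid: Elif at $3444.8 — that is the price the winner pays.

$3444.8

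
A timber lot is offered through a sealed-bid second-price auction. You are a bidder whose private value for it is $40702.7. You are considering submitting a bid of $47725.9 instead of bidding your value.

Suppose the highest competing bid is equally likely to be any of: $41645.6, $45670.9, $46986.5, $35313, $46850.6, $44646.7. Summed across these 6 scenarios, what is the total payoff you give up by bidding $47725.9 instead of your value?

$22286.8

The deviation costs you only when the competing bid falls strictly between $40702.7 and $47725.9; elsewhere both bids give the same outcome.
$41645.6: truthful payoff $0, deviation payoff −$942.9 → loss $942.9.
$45670.9: truthful payoff $0, deviation payoff −$4968.2 → loss $4968.2.
$46986.5: truthful payoff $0, deviation payoff −$6283.8 → loss $6283.8.
$35313: outcomes coincide → loss $0.
$46850.6: truthful payoff $0, deviation payoff −$6147.9 → loss $6147.9.
$44646.7: truthful payoff $0, deviation payoff −$3944 → loss $3944.
Total loss = $942.9 + $4968.2 + $6283.8 + $6147.9 + $3944 = $22286.8.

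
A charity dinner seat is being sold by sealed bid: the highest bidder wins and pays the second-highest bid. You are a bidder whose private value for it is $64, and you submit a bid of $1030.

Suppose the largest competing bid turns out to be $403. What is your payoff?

Your bid $1030 exceeds the highest competing bid $403, so you win.
In a second-price auction the winner pays the second-highest bid, $403.
Payoff = value − price = $64 − $403 = −$339.

−$339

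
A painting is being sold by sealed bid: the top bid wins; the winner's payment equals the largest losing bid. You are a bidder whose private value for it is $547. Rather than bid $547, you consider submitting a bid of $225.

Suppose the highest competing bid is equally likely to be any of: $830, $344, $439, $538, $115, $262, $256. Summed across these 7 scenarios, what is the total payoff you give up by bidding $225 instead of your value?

The deviation costs you only when the competing bid falls strictly between $225 and $547; elsewhere both bids give the same outcome.
$830: outcomes coincide → loss $0.
$344: truthful payoff $203, deviation payoff $0 → loss $203.
$439: truthful payoff $108, deviation payoff $0 → loss $108.
$538: truthful payoff $9, deviation payoff $0 → loss $9.
$115: outcomes coincide → loss $0.
$262: truthful payoff $285, deviation payoff $0 → loss $285.
$256: truthful payoff $291, deviation payoff $0 → loss $291.
Total loss = $203 + $108 + $9 + $285 + $291 = $896.

$896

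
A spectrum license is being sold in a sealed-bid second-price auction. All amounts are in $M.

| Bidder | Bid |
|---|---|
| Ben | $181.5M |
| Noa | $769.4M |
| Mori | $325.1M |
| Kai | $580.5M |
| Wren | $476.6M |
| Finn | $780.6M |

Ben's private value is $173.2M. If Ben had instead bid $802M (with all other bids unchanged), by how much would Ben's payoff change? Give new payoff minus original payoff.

The highest bid among the other bidders is $780.6M; Ben's bid doesn't change that.
Original bid $181.5M: Ben is not highest (top rival bid is $780.6M); payoff $0M.
Alternative bid $802M: Ben is highest, pays the top rival bid $780.6M; payoff $173.2M − $780.6M = −$607.4M.
Change in payoff = −$607.4M − ($0M) = −$607.4M.

−$607.4M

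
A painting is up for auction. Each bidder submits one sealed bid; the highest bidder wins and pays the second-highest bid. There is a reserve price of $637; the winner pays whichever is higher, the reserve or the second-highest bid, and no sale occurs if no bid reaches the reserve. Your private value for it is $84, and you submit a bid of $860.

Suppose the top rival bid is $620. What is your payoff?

−$553

Your bid $860 is the highest and exceeds the reserve.
Price = max(second-highest bid, reserve) = max($620, $637) = $637.
Payoff = $84 − $637 = −$553.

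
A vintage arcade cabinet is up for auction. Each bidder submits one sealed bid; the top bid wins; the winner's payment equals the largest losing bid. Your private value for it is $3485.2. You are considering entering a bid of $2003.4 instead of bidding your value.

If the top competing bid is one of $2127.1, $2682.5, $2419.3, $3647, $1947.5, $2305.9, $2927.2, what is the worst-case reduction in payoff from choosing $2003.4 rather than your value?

$2127.1: truthful gives $1358.1, deviation gives $0 → loss $1358.1.
$2682.5: truthful gives $802.7, deviation gives $0 → loss $802.7.
$2419.3: truthful gives $1065.9, deviation gives $0 → loss $1065.9.
$3647: same outcome either way → loss $0.
$1947.5: same outcome either way → loss $0.
$2305.9: truthful gives $1179.3, deviation gives $0 → loss $1179.3.
$2927.2: truthful gives $558, deviation gives $0 → loss $558.
Maximum loss: $1358.1.

$1358.1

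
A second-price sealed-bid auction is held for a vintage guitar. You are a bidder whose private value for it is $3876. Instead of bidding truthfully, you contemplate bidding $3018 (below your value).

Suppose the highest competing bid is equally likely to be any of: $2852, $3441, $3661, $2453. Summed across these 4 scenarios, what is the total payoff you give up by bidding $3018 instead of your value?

$650

The deviation costs you only when the competing bid falls strictly between $3018 and $3876; elsewhere both bids give the same outcome.
$2852: outcomes coincide → loss $0.
$3441: truthful payoff $435, deviation payoff $0 → loss $435.
$3661: truthful payoff $215, deviation payoff $0 → loss $215.
$2453: outcomes coincide → loss $0.
Total loss = $435 + $215 = $650.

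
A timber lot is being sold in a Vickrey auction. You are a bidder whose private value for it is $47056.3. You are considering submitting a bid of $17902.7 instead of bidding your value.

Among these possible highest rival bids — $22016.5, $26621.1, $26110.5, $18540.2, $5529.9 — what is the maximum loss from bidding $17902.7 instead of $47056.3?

$28516.1

$22016.5: truthful gives $25039.8, deviation gives $0 → loss $25039.8.
$26621.1: truthful gives $20435.2, deviation gives $0 → loss $20435.2.
$26110.5: truthful gives $20945.8, deviation gives $0 → loss $20945.8.
$18540.2: truthful gives $28516.1, deviation gives $0 → loss $28516.1.
$5529.9: same outcome either way → loss $0.
Maximum loss: $28516.1.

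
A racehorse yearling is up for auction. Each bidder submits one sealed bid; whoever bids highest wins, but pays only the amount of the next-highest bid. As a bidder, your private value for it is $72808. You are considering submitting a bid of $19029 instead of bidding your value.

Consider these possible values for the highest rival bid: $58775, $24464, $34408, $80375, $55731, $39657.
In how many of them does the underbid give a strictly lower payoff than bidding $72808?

The deviation hurts exactly when the highest competing bid lies strictly between $19029 and $72808 — underbidding then forfeits a profitable win.
$58775: inside the interval → strictly worse (loss $14033).
$24464: inside the interval → strictly worse (loss $48344).
$34408: inside the interval → strictly worse (loss $38400).
$80375: above both → same outcome either way.
$55731: inside the interval → strictly worse (loss $17077).
$39657: inside the interval → strictly worse (loss $33151).
Count: 5.

5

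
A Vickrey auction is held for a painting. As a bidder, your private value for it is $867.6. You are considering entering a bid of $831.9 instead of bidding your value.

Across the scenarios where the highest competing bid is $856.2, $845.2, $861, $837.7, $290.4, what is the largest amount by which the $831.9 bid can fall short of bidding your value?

$856.2: truthful gives $11.4, deviation gives $0 → loss $11.4.
$845.2: truthful gives $22.4, deviation gives $0 → loss $22.4.
$861: truthful gives $6.6, deviation gives $0 → loss $6.6.
$837.7: truthful gives $29.9, deviation gives $0 → loss $29.9.
$290.4: same outcome either way → loss $0.
Maximum loss: $29.9.

$29.9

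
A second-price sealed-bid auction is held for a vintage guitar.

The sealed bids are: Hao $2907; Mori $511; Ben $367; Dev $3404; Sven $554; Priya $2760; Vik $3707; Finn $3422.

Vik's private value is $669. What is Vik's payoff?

Highest bid: Vik at $3707, so Vik wins.
Second-highest bid: Finn at $3422 — that is the price the winner pays.
Vik's payoff = value − price = $669 − $3422 = −$2753.

−$2753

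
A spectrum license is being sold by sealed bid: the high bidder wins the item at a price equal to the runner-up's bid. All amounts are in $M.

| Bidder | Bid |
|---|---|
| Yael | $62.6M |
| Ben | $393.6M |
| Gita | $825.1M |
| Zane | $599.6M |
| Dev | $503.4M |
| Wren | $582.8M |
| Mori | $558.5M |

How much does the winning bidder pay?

Highest bid: Gita at $825.1M, so Gita wins.
Second-highest bid: Zane at $599.6M — that is the price the winner pays.

$599.6M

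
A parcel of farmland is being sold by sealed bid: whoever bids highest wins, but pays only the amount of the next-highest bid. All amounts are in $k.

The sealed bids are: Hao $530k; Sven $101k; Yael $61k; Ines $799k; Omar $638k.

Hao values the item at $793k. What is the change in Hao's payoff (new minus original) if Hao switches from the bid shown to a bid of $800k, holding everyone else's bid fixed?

−$6k

The highest bid among the other bidders is $799k; Hao's bid doesn't change that.
Original bid $530k: Hao is not highest (top rival bid is $799k); payoff $0k.
Alternative bid $800k: Hao is highest, pays the top rival bid $799k; payoff $793k − $799k = −$6k.
Change in payoff = −$6k − ($0k) = −$6k.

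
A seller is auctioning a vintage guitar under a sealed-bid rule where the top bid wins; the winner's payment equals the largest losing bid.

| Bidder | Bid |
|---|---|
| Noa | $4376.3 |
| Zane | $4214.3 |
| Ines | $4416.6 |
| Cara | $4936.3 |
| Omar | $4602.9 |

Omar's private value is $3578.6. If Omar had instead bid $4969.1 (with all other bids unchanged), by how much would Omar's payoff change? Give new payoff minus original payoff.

−$1357.7

The highest bid among the other bidders is $4936.3; Omar's bid doesn't change that.
Original bid $4602.9: Omar is not highest (top rival bid is $4936.3); payoff $0.
Alternative bid $4969.1: Omar is highest, pays the top rival bid $4936.3; payoff $3578.6 − $4936.3 = −$1357.7.
Change in payoff = −$1357.7 − ($0) = −$1357.7.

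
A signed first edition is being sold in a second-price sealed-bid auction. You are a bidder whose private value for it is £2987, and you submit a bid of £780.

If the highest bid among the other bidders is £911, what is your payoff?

£0

Your bid £780 is below the highest competing bid £911, so you lose.
A losing bidder pays nothing and receives nothing: payoff = £0.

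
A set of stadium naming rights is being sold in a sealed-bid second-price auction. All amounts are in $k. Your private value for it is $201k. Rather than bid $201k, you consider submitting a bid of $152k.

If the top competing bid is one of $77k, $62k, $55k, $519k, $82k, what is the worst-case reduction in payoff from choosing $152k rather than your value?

$77k: same outcome either way → loss $0k.
$62k: same outcome either way → loss $0k.
$55k: same outcome either way → loss $0k.
$519k: same outcome either way → loss $0k.
$82k: same outcome either way → loss $0k.
Maximum loss: $0k.

$0k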